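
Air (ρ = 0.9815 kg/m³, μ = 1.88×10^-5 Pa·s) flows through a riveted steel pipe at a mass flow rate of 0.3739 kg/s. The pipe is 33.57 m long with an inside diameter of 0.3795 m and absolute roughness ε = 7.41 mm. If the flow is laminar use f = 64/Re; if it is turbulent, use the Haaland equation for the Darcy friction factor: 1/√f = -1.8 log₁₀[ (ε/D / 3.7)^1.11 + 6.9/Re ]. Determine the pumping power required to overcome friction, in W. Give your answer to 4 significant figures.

A = πD²/4 = π(0.3795)²/4 = 0.1131 m²; mean velocity V = ṁ/(ρA) = 0.3739/(0.9815 · 0.1131) = 3.368 m/s.
Reynolds number Re = ρVD/μ = 0.9815 · 3.368 · 0.3795 / 1.88e-05 = 6.673e+04.
Re > 4000 → turbulent. Relative roughness ε/D = 0.00741/0.3795 = 0.0195. Haaland: 1/√f = -1.8 log₁₀[(0.0195/3.7)^1.11 + 6.9/6.673e+04] = -1.8 log₁₀[0.00296 + 0.000103] = 4.524, so f = 0.04886.
Darcy-Weisbach: ΔP = f(L/D)(ρV²/2) = 0.04886·(33.57/0.3795)·(0.9815·3.368²/2) = 0.04886·88.46·5.566 = 24.06 Pa.
Q = ṁ/ρ = 0.3739/0.9815 = 0.3809 m³/s.
Pumping power P = QΔP = 0.3809·24.06 = 9.1655 W = 9.166 W.

P ≈ 9.166 W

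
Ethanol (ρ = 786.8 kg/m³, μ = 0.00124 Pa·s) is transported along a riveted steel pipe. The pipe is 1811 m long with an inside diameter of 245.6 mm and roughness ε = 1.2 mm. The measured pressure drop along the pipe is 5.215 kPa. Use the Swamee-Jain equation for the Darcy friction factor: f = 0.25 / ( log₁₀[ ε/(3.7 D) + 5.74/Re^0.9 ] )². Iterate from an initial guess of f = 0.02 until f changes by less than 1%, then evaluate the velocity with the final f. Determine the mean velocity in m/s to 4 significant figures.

Rearranging Darcy-Weisbach: V = √(2·ΔP·D/(f·L·ρ)). With ε/D = 0.0012/0.2456 = 0.00489, iterate starting from f = 0.02:
  f = 0.02 → V = √(2·5215·0.2456/(0.02·1811·786.8)) = 0.2998 m/s; Re = ρVD/μ = 4.672e+04; f → 0.03248
  f = 0.03248 → V = 0.2353 m/s; Re = 3.667e+04; f → 0.033
  f = 0.033 → V = 0.2334 m/s; Re = 3.637e+04; f → 0.03302
Converged (Δf/f < 1%). With the final f = 0.03302: V = √(2·5215·0.2456/(0.03302·1811·786.8)) = 0.2333 m/s.

V ≈ 0.2333 m/s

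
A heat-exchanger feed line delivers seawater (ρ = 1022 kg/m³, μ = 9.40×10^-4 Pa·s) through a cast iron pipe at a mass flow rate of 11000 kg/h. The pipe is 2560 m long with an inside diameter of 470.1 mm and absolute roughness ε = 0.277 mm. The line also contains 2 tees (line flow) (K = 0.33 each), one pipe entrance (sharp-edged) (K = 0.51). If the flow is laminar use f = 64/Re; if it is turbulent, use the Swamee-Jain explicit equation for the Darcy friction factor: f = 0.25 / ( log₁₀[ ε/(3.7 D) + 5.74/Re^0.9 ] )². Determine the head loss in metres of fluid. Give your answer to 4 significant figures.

h_f ≈ 0.002739 m

ṁ = 11000 kg/h = 11000/3600 = 3.056 kg/s.
A = πD²/4 = π(0.4701)²/4 = 0.1736 m²; mean velocity V = ṁ/(ρA) = 3.056/(1022 · 0.1736) = 0.01723 m/s.
Reynolds number Re = ρVD/μ = 1022 · 0.01723 · 0.4701 / 0.00094 = 8804.
Re > 4000 → turbulent. Relative roughness ε/D = 0.000277/0.4701 = 0.000589. Swamee-Jain: f = 0.25/(log₁₀[0.000589/3.7 + 5.74/8804^0.9])² = 0.25/(log₁₀[0.000159 + 0.00162])² = 0.25/(-2.751)² = 0.03305.
Total minor-loss coefficient ΣK = 2·0.33 + 1·0.51 = 1.17.
ΔP = [f·L/D + ΣK]·(ρV²/2) = [0.03305·2560/0.4701 + 1.17]·(1022·0.01723²/2) = [180 + 1.17]·0.1516 = 27.46 Pa.
Head loss h_f = ΔP/(ρg) = 27.46/(1022·9.81) = 0.002739 m.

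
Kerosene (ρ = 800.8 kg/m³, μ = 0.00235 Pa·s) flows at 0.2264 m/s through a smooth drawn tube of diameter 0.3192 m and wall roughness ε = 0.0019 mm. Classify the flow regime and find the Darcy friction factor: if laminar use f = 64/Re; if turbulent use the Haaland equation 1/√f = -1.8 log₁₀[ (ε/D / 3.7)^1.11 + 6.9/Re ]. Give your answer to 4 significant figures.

Re = ρVD/μ = 800.8·0.2264·0.3192/0.00235 = 2.463e+04.
Re > 4000 → turbulent. ε/D = 1.9e-06/0.3192 = 5.95e-06; Haaland: 1/√f = -1.8 log₁₀[3.71e-07 + 0.00028] = 6.394, so f = 0.02446.

f ≈ 0.02446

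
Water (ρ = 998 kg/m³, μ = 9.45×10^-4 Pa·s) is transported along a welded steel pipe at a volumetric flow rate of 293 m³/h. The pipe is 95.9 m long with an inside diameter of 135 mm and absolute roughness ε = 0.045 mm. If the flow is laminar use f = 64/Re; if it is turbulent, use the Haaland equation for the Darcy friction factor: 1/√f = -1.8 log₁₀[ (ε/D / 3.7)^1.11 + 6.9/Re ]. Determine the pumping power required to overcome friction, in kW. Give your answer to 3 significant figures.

Q = 293 m³/h = 293/3600 = 0.08139 m³/s.
Cross-sectional area A = πD²/4 = π(0.135)²/4 = 0.01431 m²; mean velocity V = Q/A = 0.08139/0.01431 = 5.686 m/s.
Reynolds number Re = ρVD/μ = 998 · 5.686 · 0.135 / 0.000945 = 8.107e+05.
Re > 4000 → turbulent. Relative roughness ε/D = 4.5e-05/0.135 = 0.000333. Haaland: 1/√f = -1.8 log₁₀[(0.000333/3.7)^1.11 + 6.9/8.107e+05] = -1.8 log₁₀[3.23e-05 + 8.51e-06] = 7.9, so f = 0.01602.
Darcy-Weisbach: ΔP = f(L/D)(ρV²/2) = 0.01602·(95.9/0.135)·(998·5.686²/2) = 0.01602·710.4·1.613e+04 = 1.836e+05 Pa.
Pumping power P = QΔP = 0.08139·1.836e+05 = 14950 W = 14.9 kW.

P ≈ 14.9 kW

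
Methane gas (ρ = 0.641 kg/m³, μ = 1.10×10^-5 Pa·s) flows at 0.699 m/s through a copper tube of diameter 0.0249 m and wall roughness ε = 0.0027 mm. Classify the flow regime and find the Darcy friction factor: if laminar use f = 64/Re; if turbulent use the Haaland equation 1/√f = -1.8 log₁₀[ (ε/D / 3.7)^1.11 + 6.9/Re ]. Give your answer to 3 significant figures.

f ≈ 0.0631

Re = ρVD/μ = 0.641·0.699·0.0249/1.1e-05 = 1014.
Re < 2300 → laminar, so f = 64/Re = 0.0631 (roughness is irrelevant in laminar flow).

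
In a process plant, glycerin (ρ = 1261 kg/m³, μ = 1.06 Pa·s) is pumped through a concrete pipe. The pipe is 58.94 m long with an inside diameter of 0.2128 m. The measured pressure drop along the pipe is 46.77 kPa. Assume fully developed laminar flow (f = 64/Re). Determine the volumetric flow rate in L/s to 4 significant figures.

Q ≈ 37.68 L/s

For laminar flow, f = 64/Re with Re = ρVD/μ, so Darcy-Weisbach reduces to ΔP = 32μLV/D². Solving for V: V = ΔP·D²/(32μL) = 4.677e+04·(0.2128)²/(32·1.06·58.94) = 1.059 m/s.
Check: Re = ρVD/μ = 1261·1.059·0.2128/1.06 = 268.2 < 2300, so the laminar assumption holds.
Q = V·A = 1.059·(π/4·0.2128²) = 0.03768 m³/s = 37.68 L/s.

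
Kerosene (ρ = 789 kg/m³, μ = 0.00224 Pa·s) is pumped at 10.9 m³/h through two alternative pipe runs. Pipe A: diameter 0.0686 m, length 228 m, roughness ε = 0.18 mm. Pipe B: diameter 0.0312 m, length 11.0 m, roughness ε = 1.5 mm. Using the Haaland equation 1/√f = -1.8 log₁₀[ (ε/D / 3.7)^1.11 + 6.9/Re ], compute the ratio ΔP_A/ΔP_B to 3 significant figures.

ΔP_A/ΔP_B ≈ 0.174

Pipe A: V = Q/A = 0.003028/0.003696 = 0.8192 m/s; Re = 1.979e+04; ε/D = 0.00262; Haaland → f = 0.03061; ΔP_A = f(L/D)(ρV²/2) = 2.694e+04 Pa.
Pipe B: V = Q/A = 0.003028/0.0007645 = 3.96 m/s; Re = 4.352e+04; ε/D = 0.0481; Haaland → f = 0.07098; ΔP_B = f(L/D)(ρV²/2) = 1.548e+05 Pa.
ΔP_A/ΔP_B = 2.694e+04/1.548e+05 = 0.174.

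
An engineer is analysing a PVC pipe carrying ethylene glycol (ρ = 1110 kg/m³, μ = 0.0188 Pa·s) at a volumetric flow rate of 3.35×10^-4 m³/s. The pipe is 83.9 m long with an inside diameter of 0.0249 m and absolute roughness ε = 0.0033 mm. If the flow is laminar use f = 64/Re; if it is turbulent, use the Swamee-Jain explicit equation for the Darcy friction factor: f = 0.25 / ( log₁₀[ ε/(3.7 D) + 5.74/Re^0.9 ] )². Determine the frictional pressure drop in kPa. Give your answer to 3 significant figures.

ΔP ≈ 56.0 kPa

Cross-sectional area A = πD²/4 = π(0.0249)²/4 = 0.000487 m²; mean velocity V = Q/A = 0.000335/0.000487 = 0.6879 m/s.
Reynolds number Re = ρVD/μ = 1110 · 0.6879 · 0.0249 / 0.0188 = 1011.
Re < 2300 → laminar flow, so f = 64/Re = 64/1011 = 0.06328 (the turbulent correlation is not needed).
Darcy-Weisbach: ΔP = f(L/D)(ρV²/2) = 0.06328·(83.9/0.0249)·(1110·0.6879²/2) = 0.06328·3369·262.7 = 5.601e+04 Pa.
ΔP = 5.601e+04 Pa = 56.0 kPa.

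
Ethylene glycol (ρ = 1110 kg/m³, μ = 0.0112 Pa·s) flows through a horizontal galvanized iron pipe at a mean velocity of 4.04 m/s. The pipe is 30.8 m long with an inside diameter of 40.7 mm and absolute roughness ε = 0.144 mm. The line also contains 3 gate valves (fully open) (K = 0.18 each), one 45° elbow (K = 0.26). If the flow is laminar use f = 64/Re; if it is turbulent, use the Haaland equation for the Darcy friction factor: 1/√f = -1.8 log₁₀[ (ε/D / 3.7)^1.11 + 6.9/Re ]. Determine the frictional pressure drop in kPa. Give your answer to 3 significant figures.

Reynolds number Re = ρVD/μ = 1110 · 4.04 · 0.0407 / 0.0112 = 1.63e+04.
Re > 4000 → turbulent. Relative roughness ε/D = 0.000144/0.0407 = 0.00354. Haaland: 1/√f = -1.8 log₁₀[(0.00354/3.7)^1.11 + 6.9/1.63e+04] = -1.8 log₁₀[0.000445 + 0.000423] = 5.51, so f = 0.03294.
Total minor-loss coefficient ΣK = 3·0.18 + 1·0.26 = 0.8.
ΔP = [f·L/D + ΣK]·(ρV²/2) = [0.03294·30.8/0.0407 + 0.8]·(1110·4.04²/2) = [24.92 + 0.8]·9058 = 2.33e+05 Pa.
ΔP = 2.33e+05 Pa = 233 kPa.

ΔP ≈ 233 kPa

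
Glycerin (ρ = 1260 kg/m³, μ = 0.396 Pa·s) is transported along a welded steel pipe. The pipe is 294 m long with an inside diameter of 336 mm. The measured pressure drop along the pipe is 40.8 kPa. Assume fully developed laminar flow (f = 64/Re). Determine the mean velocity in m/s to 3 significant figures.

V ≈ 1.24 m/s

For laminar flow, f = 64/Re with Re = ρVD/μ, so Darcy-Weisbach reduces to ΔP = 32μLV/D². Solving for V: V = ΔP·D²/(32μL) = 4.08e+04·(0.336)²/(32·0.396·294) = 1.236 m/s.
Check: Re = ρVD/μ = 1260·1.236·0.336/0.396 = 1322 < 2300, so the laminar assumption holds.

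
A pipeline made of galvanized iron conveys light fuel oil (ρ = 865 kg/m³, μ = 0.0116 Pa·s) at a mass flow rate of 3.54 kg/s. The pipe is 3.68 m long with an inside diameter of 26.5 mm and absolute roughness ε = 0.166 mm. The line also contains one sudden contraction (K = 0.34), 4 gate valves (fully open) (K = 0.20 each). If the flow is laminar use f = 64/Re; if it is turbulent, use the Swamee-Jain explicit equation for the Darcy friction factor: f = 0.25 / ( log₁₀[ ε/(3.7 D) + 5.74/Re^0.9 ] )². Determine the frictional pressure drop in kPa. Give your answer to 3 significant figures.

ΔP ≈ 153 kPa

A = πD²/4 = π(0.0265)²/4 = 0.0005515 m²; mean velocity V = ṁ/(ρA) = 3.54/(865 · 0.0005515) = 7.42 m/s.
Reynolds number Re = ρVD/μ = 865 · 7.42 · 0.0265 / 0.0116 = 1.466e+04.
Re > 4000 → turbulent. Relative roughness ε/D = 0.000166/0.0265 = 0.00626. Swamee-Jain: f = 0.25/(log₁₀[0.00626/3.7 + 5.74/1.466e+04^0.9])² = 0.25/(log₁₀[0.00169 + 0.00102])² = 0.25/(-2.566)² = 0.03796.
Total minor-loss coefficient ΣK = 1·0.34 + 4·0.2 = 1.14.
ΔP = [f·L/D + ΣK]·(ρV²/2) = [0.03796·3.68/0.0265 + 1.14]·(865·7.42²/2) = [5.272 + 1.14]·2.381e+04 = 1.527e+05 Pa.
ΔP = 1.527e+05 Pa = 153 kPa.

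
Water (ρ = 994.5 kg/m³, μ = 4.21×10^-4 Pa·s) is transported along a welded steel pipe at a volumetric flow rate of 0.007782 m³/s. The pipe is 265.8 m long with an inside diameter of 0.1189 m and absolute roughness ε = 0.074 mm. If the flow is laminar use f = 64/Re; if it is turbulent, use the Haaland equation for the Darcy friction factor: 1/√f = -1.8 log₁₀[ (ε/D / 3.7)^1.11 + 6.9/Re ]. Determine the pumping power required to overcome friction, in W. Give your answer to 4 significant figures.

P ≈ 81.92 W

Cross-sectional area A = πD²/4 = π(0.1189)²/4 = 0.0111 m²; mean velocity V = Q/A = 0.007782/0.0111 = 0.7009 m/s.
Reynolds number Re = ρVD/μ = 994.5 · 0.7009 · 0.1189 / 0.000421 = 1.969e+05.
Re > 4000 → turbulent. Relative roughness ε/D = 7.4e-05/0.1189 = 0.000622. Haaland: 1/√f = -1.8 log₁₀[(0.000622/3.7)^1.11 + 6.9/1.969e+05] = -1.8 log₁₀[6.47e-05 + 3.51e-05] = 7.202, so f = 0.01928.
Darcy-Weisbach: ΔP = f(L/D)(ρV²/2) = 0.01928·(265.8/0.1189)·(994.5·0.7009²/2) = 0.01928·2235·244.3 = 1.053e+04 Pa.
Pumping power P = QΔP = 0.007782·1.053e+04 = 81.919 W = 81.92 W.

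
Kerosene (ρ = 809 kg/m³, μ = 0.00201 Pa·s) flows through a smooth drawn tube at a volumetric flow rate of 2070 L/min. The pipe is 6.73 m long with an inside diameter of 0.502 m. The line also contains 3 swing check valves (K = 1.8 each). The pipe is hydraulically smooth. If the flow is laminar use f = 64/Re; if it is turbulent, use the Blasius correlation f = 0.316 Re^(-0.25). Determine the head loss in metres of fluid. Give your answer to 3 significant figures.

h_f ≈ 0.00884 m

Q = 2070 L/min = 2070/60000 = 0.0345 m³/s.
Cross-sectional area A = πD²/4 = π(0.502)²/4 = 0.1979 m²; mean velocity V = Q/A = 0.0345/0.1979 = 0.1743 m/s.
Reynolds number Re = ρVD/μ = 809 · 0.1743 · 0.502 / 0.00201 = 3.522e+04.
Re > 4000 → turbulent. Smooth-pipe (Blasius): f = 0.316 Re^(-0.25) = 0.316/(3.522e+04)^0.25 = 0.02307.
Total minor-loss coefficient ΣK = 3·1.8 = 5.4.
ΔP = [f·L/D + ΣK]·(ρV²/2) = [0.02307·6.73/0.502 + 5.4]·(809·0.1743²/2) = [0.3092 + 5.4]·12.29 = 70.17 Pa.
Head loss h_f = ΔP/(ρg) = 70.17/(809·9.81) = 0.00884 m.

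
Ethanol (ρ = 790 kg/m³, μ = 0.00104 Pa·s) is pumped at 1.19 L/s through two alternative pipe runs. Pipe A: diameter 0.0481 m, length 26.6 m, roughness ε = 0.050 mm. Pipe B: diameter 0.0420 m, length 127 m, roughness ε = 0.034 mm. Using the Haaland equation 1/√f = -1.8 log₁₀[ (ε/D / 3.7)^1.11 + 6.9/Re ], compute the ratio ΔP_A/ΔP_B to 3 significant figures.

Pipe A: V = Q/A = 0.00119/0.001817 = 0.6549 m/s; Re = 2.393e+04; ε/D = 0.00104; Haaland → f = 0.02678; ΔP_A = f(L/D)(ρV²/2) = 2509 Pa.
Pipe B: V = Q/A = 0.00119/0.001385 = 0.8589 m/s; Re = 2.74e+04; ε/D = 0.00081; Haaland → f = 0.02562; ΔP_B = f(L/D)(ρV²/2) = 2.258e+04 Pa.
ΔP_A/ΔP_B = 2509/2.258e+04 = 0.111.

ΔP_A/ΔP_B ≈ 0.111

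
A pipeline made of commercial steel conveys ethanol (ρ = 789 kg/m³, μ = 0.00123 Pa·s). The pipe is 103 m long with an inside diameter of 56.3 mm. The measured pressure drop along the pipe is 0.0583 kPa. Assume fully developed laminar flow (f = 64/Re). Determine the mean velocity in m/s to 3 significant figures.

For laminar flow, f = 64/Re with Re = ρVD/μ, so Darcy-Weisbach reduces to ΔP = 32μLV/D². Solving for V: V = ΔP·D²/(32μL) = 58.3·(0.0563)²/(32·0.00123·103) = 0.04558 m/s.
Check: Re = ρVD/μ = 789·0.04558·0.0563/0.00123 = 1646 < 2300, so the laminar assumption holds.

V ≈ 0.0456 m/s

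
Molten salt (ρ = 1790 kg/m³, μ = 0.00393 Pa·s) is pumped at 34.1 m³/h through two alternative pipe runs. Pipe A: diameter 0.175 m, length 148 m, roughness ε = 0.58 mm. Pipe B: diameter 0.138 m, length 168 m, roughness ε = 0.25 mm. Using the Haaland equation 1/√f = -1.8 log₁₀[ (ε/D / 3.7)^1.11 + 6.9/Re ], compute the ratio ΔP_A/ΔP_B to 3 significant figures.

ΔP_A/ΔP_B ≈ 0.306

Pipe A: V = Q/A = 0.009472/0.02405 = 0.3938 m/s; Re = 3.139e+04; ε/D = 0.00331; Haaland → f = 0.03018; ΔP_A = f(L/D)(ρV²/2) = 3542 Pa.
Pipe B: V = Q/A = 0.009472/0.01496 = 0.6333 m/s; Re = 3.981e+04; ε/D = 0.00181; Haaland → f = 0.02647; ΔP_B = f(L/D)(ρV²/2) = 1.157e+04 Pa.
ΔP_A/ΔP_B = 3542/1.157e+04 = 0.306.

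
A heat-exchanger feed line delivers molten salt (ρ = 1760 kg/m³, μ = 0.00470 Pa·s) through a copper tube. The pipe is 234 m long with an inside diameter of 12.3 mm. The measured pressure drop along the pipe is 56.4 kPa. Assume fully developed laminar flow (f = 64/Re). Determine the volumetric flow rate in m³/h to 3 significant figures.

For laminar flow, f = 64/Re with Re = ρVD/μ, so Darcy-Weisbach reduces to ΔP = 32μLV/D². Solving for V: V = ΔP·D²/(32μL) = 5.64e+04·(0.0123)²/(32·0.0047·234) = 0.2425 m/s.
Check: Re = ρVD/μ = 1760·0.2425·0.0123/0.0047 = 1117 < 2300, so the laminar assumption holds.
Q = V·A = 0.2425·(π/4·0.0123²) = 2.881e-05 m³/s = 0.104 m³/h.

Q ≈ 0.104 m³/h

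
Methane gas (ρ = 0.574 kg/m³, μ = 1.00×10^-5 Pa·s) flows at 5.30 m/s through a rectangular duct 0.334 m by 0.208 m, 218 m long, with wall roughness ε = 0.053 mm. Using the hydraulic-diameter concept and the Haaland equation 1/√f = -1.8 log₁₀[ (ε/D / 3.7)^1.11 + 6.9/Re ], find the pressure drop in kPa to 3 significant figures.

Hydraulic diameter D_h = 4A/P = 4·(0.334·0.208)/(2·(0.334+0.208)) = 0.2779/1.084 = 0.2564 m.
Re = ρVD_h/μ = 0.574·5.3·0.2564/1e-05 = 7.799e+04.
ε/D_h = 5.3e-05/0.2564 = 0.000207; Haaland gives 1/√f = -1.8 log₁₀[1.9e-05+8.85e-05] = 7.143, so f = 0.0196.
ΔP = f(L/D_h)(ρV²/2) = 0.0196·218/0.2564·8.062 = 134.3 Pa.
ΔP = 0.134 kPa.

ΔP ≈ 0.134 kPa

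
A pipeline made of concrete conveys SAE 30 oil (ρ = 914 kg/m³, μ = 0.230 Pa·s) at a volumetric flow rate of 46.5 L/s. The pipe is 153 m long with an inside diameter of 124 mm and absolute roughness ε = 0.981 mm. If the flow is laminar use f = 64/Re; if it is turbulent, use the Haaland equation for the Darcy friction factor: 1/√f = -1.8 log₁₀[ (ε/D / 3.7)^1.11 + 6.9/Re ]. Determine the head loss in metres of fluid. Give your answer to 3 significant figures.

Q = 46.5 L/s = 46.5/1000 = 0.0465 m³/s.
Cross-sectional area A = πD²/4 = π(0.124)²/4 = 0.01208 m²; mean velocity V = Q/A = 0.0465/0.01208 = 3.851 m/s.
Reynolds number Re = ρVD/μ = 914 · 3.851 · 0.124 / 0.23 = 1897.
Re < 2300 → laminar flow, so f = 64/Re = 64/1897 = 0.03373 (the turbulent correlation is not needed).
Darcy-Weisbach: ΔP = f(L/D)(ρV²/2) = 0.03373·(153/0.124)·(914·3.851²/2) = 0.03373·1234·6776 = 2.82e+05 Pa.
Head loss h_f = ΔP/(ρg) = 2.82e+05/(914·9.81) = 31.5 m.

h_f ≈ 31.5 m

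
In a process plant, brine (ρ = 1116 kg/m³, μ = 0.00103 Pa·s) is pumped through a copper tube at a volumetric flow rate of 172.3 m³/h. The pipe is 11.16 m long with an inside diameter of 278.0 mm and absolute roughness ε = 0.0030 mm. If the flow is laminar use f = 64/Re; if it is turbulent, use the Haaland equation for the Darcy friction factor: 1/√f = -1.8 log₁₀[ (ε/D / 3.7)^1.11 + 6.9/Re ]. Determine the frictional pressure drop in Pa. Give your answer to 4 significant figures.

ΔP ≈ 209.8 Pa

Q = 172.3 m³/h = 172.3/3600 = 0.04786 m³/s.
Cross-sectional area A = πD²/4 = π(0.278)²/4 = 0.0607 m²; mean velocity V = Q/A = 0.04786/0.0607 = 0.7885 m/s.
Reynolds number Re = ρVD/μ = 1116 · 0.7885 · 0.278 / 0.00103 = 2.375e+05.
Re > 4000 → turbulent. Relative roughness ε/D = 3e-06/0.278 = 1.08e-05. Haaland: 1/√f = -1.8 log₁₀[(1.08e-05/3.7)^1.11 + 6.9/2.375e+05] = -1.8 log₁₀[7.18e-07 + 2.91e-05] = 8.147, so f = 0.01507.
Darcy-Weisbach: ΔP = f(L/D)(ρV²/2) = 0.01507·(11.16/0.278)·(1116·0.7885²/2) = 0.01507·40.14·346.9 = 209.8 Pa.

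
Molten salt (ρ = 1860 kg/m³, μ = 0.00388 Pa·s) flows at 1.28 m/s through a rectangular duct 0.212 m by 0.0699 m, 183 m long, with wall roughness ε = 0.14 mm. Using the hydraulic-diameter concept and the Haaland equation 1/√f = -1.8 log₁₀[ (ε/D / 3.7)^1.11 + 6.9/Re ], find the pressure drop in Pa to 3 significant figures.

Hydraulic diameter D_h = 4A/P = 4·(0.212·0.0699)/(2·(0.212+0.0699)) = 0.05928/0.5638 = 0.1051 m.
Re = ρVD_h/μ = 1860·1.28·0.1051/0.00388 = 6.451e+04.
ε/D_h = 0.00014/0.1051 = 0.00133; Haaland gives 1/√f = -1.8 log₁₀[0.00015+0.000107] = 6.461, so f = 0.02396.
ΔP = f(L/D_h)(ρV²/2) = 0.02396·183/0.1051·1524 = 6.354e+04 Pa.

ΔP ≈ 63500 Pa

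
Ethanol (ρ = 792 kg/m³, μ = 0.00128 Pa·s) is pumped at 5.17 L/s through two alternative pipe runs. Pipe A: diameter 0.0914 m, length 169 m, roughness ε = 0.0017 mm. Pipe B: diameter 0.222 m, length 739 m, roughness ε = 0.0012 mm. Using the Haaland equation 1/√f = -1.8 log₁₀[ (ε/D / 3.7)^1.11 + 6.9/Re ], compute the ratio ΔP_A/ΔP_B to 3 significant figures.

Pipe A: V = Q/A = 0.00517/0.006561 = 0.788 m/s; Re = 4.456e+04; ε/D = 1.86e-05; Haaland → f = 0.0213; ΔP_A = f(L/D)(ρV²/2) = 9684 Pa.
Pipe B: V = Q/A = 0.00517/0.03871 = 0.1336 m/s; Re = 1.835e+04; ε/D = 5.41e-06; Haaland → f = 0.02632; ΔP_B = f(L/D)(ρV²/2) = 619 Pa.
ΔP_A/ΔP_B = 9684/619 = 15.6.

ΔP_A/ΔP_B ≈ 15.6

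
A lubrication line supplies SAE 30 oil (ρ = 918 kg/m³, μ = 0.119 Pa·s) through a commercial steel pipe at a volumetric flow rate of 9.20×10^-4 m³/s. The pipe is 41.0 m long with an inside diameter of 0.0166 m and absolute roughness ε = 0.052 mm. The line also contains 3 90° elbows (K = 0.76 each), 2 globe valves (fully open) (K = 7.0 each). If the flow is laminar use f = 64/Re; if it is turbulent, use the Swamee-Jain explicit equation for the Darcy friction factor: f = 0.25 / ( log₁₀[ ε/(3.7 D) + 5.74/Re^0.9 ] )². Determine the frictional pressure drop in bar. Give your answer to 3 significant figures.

Cross-sectional area A = πD²/4 = π(0.0166)²/4 = 0.0002164 m²; mean velocity V = Q/A = 0.00092/0.0002164 = 4.251 m/s.
Reynolds number Re = ρVD/μ = 918 · 4.251 · 0.0166 / 0.119 = 544.4.
Re < 2300 → laminar flow, so f = 64/Re = 64/544.4 = 0.1176 (the turbulent correlation is not needed).
Total minor-loss coefficient ΣK = 3·0.76 + 2·7 = 16.3.
ΔP = [f·L/D + ΣK]·(ρV²/2) = [0.1176·41/0.0166 + 16.3]·(918·4.251²/2) = [290.4 + 16.3]·8294 = 2.544e+06 Pa.
ΔP = 2.544e+06 Pa = 25.4 bar.

ΔP ≈ 25.4 bar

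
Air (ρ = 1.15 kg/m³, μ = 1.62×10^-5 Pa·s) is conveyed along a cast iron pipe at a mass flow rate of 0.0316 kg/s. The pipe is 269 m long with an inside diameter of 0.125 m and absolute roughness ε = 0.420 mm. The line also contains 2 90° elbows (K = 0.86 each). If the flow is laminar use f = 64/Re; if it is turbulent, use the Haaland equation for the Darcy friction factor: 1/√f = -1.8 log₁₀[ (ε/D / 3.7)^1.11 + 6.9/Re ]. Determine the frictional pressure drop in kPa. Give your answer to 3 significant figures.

A = πD²/4 = π(0.125)²/4 = 0.01227 m²; mean velocity V = ṁ/(ρA) = 0.0316/(1.15 · 0.01227) = 2.239 m/s.
Reynolds number Re = ρVD/μ = 1.15 · 2.239 · 0.125 / 1.62e-05 = 1.987e+04.
Re > 4000 → turbulent. Relative roughness ε/D = 0.00042/0.125 = 0.00336. Haaland: 1/√f = -1.8 log₁₀[(0.00336/3.7)^1.11 + 6.9/1.987e+04] = -1.8 log₁₀[0.00042 + 0.000347] = 5.607, so f = 0.03181.
Total minor-loss coefficient ΣK = 2·0.86 = 1.72.
ΔP = [f·L/D + ΣK]·(ρV²/2) = [0.03181·269/0.125 + 1.72]·(1.15·2.239²/2) = [68.46 + 1.72]·2.883 = 202.3 Pa.
ΔP = 202.3 Pa = 0.202 kPa.

ΔP ≈ 0.202 kPa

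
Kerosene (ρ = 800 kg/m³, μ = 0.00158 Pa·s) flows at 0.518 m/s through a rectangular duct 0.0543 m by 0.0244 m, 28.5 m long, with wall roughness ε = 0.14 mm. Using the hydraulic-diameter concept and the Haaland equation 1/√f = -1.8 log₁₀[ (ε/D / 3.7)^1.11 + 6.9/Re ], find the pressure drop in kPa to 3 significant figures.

Hydraulic diameter D_h = 4A/P = 4·(0.0543·0.0244)/(2·(0.0543+0.0244)) = 0.0053/0.1574 = 0.03367 m.
Re = ρVD_h/μ = 800·0.518·0.03367/0.00158 = 8831.
ε/D_h = 0.00014/0.03367 = 0.00416; Haaland gives 1/√f = -1.8 log₁₀[0.000532+0.000781] = 5.187, so f = 0.03717.
ΔP = f(L/D_h)(ρV²/2) = 0.03717·28.5/0.03367·107.3 = 3377 Pa.
ΔP = 3.38 kPa.

ΔP ≈ 3.38 kPa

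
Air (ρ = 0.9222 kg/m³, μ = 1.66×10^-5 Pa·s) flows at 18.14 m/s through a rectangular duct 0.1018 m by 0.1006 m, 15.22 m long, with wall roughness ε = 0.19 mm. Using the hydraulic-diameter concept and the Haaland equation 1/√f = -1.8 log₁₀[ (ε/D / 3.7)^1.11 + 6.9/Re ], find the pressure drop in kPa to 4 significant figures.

Hydraulic diameter D_h = 4A/P = 4·(0.1018·0.1006)/(2·(0.1018+0.1006)) = 0.04096/0.4048 = 0.1012 m.
Re = ρVD_h/μ = 0.9222·18.14·0.1012/1.66e-05 = 1.02e+05.
ε/D_h = 0.00019/0.1012 = 0.00188; Haaland gives 1/√f = -1.8 log₁₀[0.00022+6.77e-05] = 6.373, so f = 0.02462.
ΔP = f(L/D_h)(ρV²/2) = 0.02462·15.22/0.1012·151.7 = 561.8 Pa.
ΔP = 0.5618 kPa.

ΔP ≈ 0.5618 kPa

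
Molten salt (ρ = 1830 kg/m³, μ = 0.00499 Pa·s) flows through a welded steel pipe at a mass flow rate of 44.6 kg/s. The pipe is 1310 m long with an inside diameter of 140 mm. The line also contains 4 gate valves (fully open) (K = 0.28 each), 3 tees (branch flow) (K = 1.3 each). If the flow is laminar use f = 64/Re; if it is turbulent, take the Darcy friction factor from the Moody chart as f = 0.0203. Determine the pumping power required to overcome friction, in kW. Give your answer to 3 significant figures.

P ≈ 10.9 kW

A = πD²/4 = π(0.14)²/4 = 0.01539 m²; mean velocity V = ṁ/(ρA) = 44.6/(1830 · 0.01539) = 1.583 m/s.
Reynolds number Re = ρVD/μ = 1830 · 1.583 · 0.14 / 0.00499 = 8.129e+04.
Re > 4000 → turbulent; use the Moody-chart value f = 0.0203.
Total minor-loss coefficient ΣK = 4·0.28 + 3·1.3 = 5.02.
ΔP = [f·L/D + ΣK]·(ρV²/2) = [0.0203·1310/0.14 + 5.02]·(1830·1.583²/2) = [189.9 + 5.02]·2293 = 4.472e+05 Pa.
Q = ṁ/ρ = 44.6/1830 = 0.02437 m³/s.
Pumping power P = QΔP = 0.02437·4.472e+05 = 10900 W = 10.9 kW.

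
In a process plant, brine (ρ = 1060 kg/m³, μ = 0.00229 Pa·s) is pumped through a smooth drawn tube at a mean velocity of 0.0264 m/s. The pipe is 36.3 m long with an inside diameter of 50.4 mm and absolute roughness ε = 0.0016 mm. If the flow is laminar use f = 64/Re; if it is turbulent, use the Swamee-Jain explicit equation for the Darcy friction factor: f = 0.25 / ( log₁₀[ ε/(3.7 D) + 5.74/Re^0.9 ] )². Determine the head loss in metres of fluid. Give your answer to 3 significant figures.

Reynolds number Re = ρVD/μ = 1060 · 0.0264 · 0.0504 / 0.00229 = 615.9.
Re < 2300 → laminar flow, so f = 64/Re = 64/615.9 = 0.1039 (the turbulent correlation is not needed).
Darcy-Weisbach: ΔP = f(L/D)(ρV²/2) = 0.1039·(36.3/0.0504)·(1060·0.0264²/2) = 0.1039·720.2·0.3694 = 27.65 Pa.
Head loss h_f = ΔP/(ρg) = 27.65/(1060·9.81) = 0.00266 m.

h_f ≈ 0.00266 m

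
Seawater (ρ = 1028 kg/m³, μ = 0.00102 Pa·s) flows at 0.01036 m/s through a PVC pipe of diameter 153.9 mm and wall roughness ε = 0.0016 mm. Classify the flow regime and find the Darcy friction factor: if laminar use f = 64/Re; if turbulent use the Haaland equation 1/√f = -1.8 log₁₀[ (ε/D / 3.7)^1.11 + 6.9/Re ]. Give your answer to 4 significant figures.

f ≈ 0.03983

Re = ρVD/μ = 1028·0.01036·0.1539/0.00102 = 1607.
Re < 2300 → laminar, so f = 64/Re = 0.03983 (roughness is irrelevant in laminar flow).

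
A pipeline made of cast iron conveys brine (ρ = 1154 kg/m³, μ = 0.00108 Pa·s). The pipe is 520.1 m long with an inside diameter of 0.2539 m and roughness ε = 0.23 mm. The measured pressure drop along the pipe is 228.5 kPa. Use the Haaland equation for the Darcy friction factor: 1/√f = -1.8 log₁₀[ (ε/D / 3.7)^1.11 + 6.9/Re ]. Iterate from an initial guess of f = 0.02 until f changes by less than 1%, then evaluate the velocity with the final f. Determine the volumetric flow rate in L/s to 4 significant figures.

Q ≈ 159.2 L/s

Rearranging Darcy-Weisbach: V = √(2·ΔP·D/(f·L·ρ)). With ε/D = 0.00023/0.2539 = 0.000906, iterate starting from f = 0.02:
  f = 0.02 → V = √(2·2.285e+05·0.2539/(0.02·520.1·1154)) = 3.109 m/s; Re = ρVD/μ = 8.435e+05; f → 0.01955
  f = 0.01955 → V = 3.145 m/s; Re = 8.532e+05; f → 0.01954
Converged (Δf/f < 1%). With the final f = 0.01954: V = √(2·2.285e+05·0.2539/(0.01954·520.1·1154)) = 3.145 m/s.
Q = V·A = 3.145·(π/4·0.2539²) = 0.1592 m³/s = 159.2 L/s.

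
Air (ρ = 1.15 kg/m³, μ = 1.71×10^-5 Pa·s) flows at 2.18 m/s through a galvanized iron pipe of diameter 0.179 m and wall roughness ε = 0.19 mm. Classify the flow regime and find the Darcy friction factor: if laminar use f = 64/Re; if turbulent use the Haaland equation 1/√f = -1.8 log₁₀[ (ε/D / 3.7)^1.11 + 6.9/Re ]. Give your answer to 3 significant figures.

f ≈ 0.0264

Re = ρVD/μ = 1.15·2.18·0.179/1.71e-05 = 2.624e+04.
Re > 4000 → turbulent. ε/D = 0.00019/0.179 = 0.00106; Haaland: 1/√f = -1.8 log₁₀[0.000117 + 0.000263] = 6.157, so f = 0.02638.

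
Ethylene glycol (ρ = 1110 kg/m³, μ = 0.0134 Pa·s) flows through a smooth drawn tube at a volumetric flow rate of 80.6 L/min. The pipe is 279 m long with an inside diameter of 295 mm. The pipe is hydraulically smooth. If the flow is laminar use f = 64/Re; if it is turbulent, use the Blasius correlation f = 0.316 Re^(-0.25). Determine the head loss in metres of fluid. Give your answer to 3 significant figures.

Q = 80.6 L/min = 80.6/60000 = 0.001343 m³/s.
Cross-sectional area A = πD²/4 = π(0.295)²/4 = 0.06835 m²; mean velocity V = Q/A = 0.001343/0.06835 = 0.01965 m/s.
Reynolds number Re = ρVD/μ = 1110 · 0.01965 · 0.295 / 0.0134 = 480.3.
Re < 2300 → laminar flow, so f = 64/Re = 64/480.3 = 0.1333 (the turbulent correlation is not needed).
Darcy-Weisbach: ΔP = f(L/D)(ρV²/2) = 0.1333·(279/0.295)·(1110·0.01965²/2) = 0.1333·945.8·0.2144 = 27.02 Pa.
Head loss h_f = ΔP/(ρg) = 27.02/(1110·9.81) = 0.00248 m.

h_f ≈ 0.00248 m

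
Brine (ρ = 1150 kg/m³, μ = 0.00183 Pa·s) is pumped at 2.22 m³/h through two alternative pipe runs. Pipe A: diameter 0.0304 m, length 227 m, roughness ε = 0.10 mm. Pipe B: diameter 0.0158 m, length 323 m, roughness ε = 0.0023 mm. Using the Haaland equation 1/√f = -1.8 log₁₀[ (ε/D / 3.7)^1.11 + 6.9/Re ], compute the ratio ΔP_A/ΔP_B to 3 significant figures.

Pipe A: V = Q/A = 0.0006167/0.0007258 = 0.8496 m/s; Re = 1.623e+04; ε/D = 0.00329; Haaland → f = 0.03258; ΔP_A = f(L/D)(ρV²/2) = 1.01e+05 Pa.
Pipe B: V = Q/A = 0.0006167/0.0001961 = 3.145 m/s; Re = 3.123e+04; ε/D = 0.000146; Haaland → f = 0.02341; ΔP_B = f(L/D)(ρV²/2) = 2.722e+06 Pa.
ΔP_A/ΔP_B = 1.01e+05/2.722e+06 = 0.0371.

ΔP_A/ΔP_B ≈ 0.0371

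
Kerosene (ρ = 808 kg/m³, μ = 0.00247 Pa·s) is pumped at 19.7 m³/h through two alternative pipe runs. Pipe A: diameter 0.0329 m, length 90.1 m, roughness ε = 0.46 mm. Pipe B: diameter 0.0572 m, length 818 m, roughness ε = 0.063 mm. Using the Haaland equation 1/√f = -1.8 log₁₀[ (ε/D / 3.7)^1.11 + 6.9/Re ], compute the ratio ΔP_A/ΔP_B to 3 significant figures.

Pipe A: V = Q/A = 0.005472/0.0008501 = 6.437 m/s; Re = 6.928e+04; ε/D = 0.014; Haaland → f = 0.04334; ΔP_A = f(L/D)(ρV²/2) = 1.987e+06 Pa.
Pipe B: V = Q/A = 0.005472/0.00257 = 2.13 m/s; Re = 3.985e+04; ε/D = 0.0011; Haaland → f = 0.02477; ΔP_B = f(L/D)(ρV²/2) = 6.489e+05 Pa.
ΔP_A/ΔP_B = 1.987e+06/6.489e+05 = 3.06.

ΔP_A/ΔP_B ≈ 3.06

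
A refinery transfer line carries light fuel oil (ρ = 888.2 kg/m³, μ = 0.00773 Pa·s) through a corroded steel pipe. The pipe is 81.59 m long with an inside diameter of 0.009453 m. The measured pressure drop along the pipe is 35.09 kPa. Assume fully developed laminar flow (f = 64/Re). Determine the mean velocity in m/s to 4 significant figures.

V ≈ 0.1554 m/s

For laminar flow, f = 64/Re with Re = ρVD/μ, so Darcy-Weisbach reduces to ΔP = 32μLV/D². Solving for V: V = ΔP·D²/(32μL) = 3.509e+04·(0.009453)²/(32·0.00773·81.59) = 0.1554 m/s.
Check: Re = ρVD/μ = 888.2·0.1554·0.009453/0.00773 = 168.8 < 2300, so the laminar assumption holds.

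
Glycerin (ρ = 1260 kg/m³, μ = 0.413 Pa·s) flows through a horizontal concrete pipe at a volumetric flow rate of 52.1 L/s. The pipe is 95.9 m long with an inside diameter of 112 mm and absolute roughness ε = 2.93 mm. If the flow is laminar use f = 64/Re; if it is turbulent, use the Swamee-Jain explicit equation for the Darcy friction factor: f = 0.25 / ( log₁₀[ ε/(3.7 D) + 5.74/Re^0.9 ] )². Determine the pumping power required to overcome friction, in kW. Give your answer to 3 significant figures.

P ≈ 27.8 kW

Q = 52.1 L/s = 52.1/1000 = 0.0521 m³/s.
Cross-sectional area A = πD²/4 = π(0.112)²/4 = 0.009852 m²; mean velocity V = Q/A = 0.0521/0.009852 = 5.288 m/s.
Reynolds number Re = ρVD/μ = 1260 · 5.288 · 0.112 / 0.413 = 1807.
Re < 2300 → laminar flow, so f = 64/Re = 64/1807 = 0.03542 (the turbulent correlation is not needed).
Darcy-Weisbach: ΔP = f(L/D)(ρV²/2) = 0.03542·(95.9/0.112)·(1260·5.288²/2) = 0.03542·856.2·1.762e+04 = 5.343e+05 Pa.
Pumping power P = QΔP = 0.0521·5.343e+05 = 27840 W = 27.8 kW.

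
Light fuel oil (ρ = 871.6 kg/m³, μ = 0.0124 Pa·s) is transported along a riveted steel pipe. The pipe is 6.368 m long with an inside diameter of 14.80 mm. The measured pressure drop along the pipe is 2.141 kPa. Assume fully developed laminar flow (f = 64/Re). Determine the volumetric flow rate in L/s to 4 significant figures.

For laminar flow, f = 64/Re with Re = ρVD/μ, so Darcy-Weisbach reduces to ΔP = 32μLV/D². Solving for V: V = ΔP·D²/(32μL) = 2141·(0.0148)²/(32·0.0124·6.368) = 0.1856 m/s.
Check: Re = ρVD/μ = 871.6·0.1856·0.0148/0.0124 = 193.1 < 2300, so the laminar assumption holds.
Q = V·A = 0.1856·(π/4·0.0148²) = 3.193e-05 m³/s = 0.03193 L/s.

Q ≈ 0.03193 L/s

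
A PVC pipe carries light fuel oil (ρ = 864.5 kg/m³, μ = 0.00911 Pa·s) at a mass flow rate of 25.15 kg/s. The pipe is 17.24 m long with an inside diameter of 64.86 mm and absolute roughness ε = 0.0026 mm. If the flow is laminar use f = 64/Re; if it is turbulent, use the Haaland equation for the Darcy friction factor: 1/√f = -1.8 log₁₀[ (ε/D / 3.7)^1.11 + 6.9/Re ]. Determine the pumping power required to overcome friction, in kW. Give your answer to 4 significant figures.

A = πD²/4 = π(0.06486)²/4 = 0.003304 m²; mean velocity V = ṁ/(ρA) = 25.15/(864.5 · 0.003304) = 8.805 m/s.
Reynolds number Re = ρVD/μ = 864.5 · 8.805 · 0.06486 / 0.00911 = 5.419e+04.
Re > 4000 → turbulent. Relative roughness ε/D = 2.6e-06/0.06486 = 4.01e-05. Haaland: 1/√f = -1.8 log₁₀[(4.01e-05/3.7)^1.11 + 6.9/5.419e+04] = -1.8 log₁₀[3.08e-06 + 0.000127] = 6.992, so f = 0.02045.
Darcy-Weisbach: ΔP = f(L/D)(ρV²/2) = 0.02045·(17.24/0.06486)·(864.5·8.805²/2) = 0.02045·265.8·3.351e+04 = 1.822e+05 Pa.
Q = ṁ/ρ = 25.15/864.5 = 0.02909 m³/s.
Pumping power P = QΔP = 0.02909·1.822e+05 = 5299.8 W = 5.300 kW.

P ≈ 5.300 kW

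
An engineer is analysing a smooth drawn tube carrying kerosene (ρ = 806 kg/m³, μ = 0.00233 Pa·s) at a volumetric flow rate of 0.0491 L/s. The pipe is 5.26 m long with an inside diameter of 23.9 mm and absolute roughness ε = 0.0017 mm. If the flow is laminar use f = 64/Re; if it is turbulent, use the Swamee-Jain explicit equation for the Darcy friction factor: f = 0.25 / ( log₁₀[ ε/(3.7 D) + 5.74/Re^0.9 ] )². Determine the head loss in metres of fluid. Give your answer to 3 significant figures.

Q = 0.0491 L/s = 0.0491/1000 = 4.91e-05 m³/s.
Cross-sectional area A = πD²/4 = π(0.0239)²/4 = 0.0004486 m²; mean velocity V = Q/A = 4.91e-05/0.0004486 = 0.1094 m/s.
Reynolds number Re = ρVD/μ = 806 · 0.1094 · 0.0239 / 0.00233 = 904.8.
Re < 2300 → laminar flow, so f = 64/Re = 64/904.8 = 0.07073 (the turbulent correlation is not needed).
Darcy-Weisbach: ΔP = f(L/D)(ρV²/2) = 0.07073·(5.26/0.0239)·(806·0.1094²/2) = 0.07073·220.1·4.827 = 75.14 Pa.
Head loss h_f = ΔP/(ρg) = 75.14/(806·9.81) = 0.00950 m.

h_f ≈ 0.00950 m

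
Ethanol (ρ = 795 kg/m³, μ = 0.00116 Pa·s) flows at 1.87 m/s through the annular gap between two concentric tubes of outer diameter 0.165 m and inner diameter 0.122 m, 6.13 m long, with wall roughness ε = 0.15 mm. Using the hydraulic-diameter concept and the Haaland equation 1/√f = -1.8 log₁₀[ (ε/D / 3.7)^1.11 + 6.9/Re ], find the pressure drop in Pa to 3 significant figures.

Hydraulic diameter D_h = 4A/P = D_o - D_i = 0.165 - 0.122 = 0.043 m.
Re = ρVD_h/μ = 795·1.87·0.043/0.00116 = 5.511e+04.
ε/D_h = 0.00015/0.043 = 0.00349; Haaland gives 1/√f = -1.8 log₁₀[0.000438+0.000125] = 5.849, so f = 0.02923.
ΔP = f(L/D_h)(ρV²/2) = 0.02923·6.13/0.043·1390 = 5793 Pa.

ΔP ≈ 5790 Pa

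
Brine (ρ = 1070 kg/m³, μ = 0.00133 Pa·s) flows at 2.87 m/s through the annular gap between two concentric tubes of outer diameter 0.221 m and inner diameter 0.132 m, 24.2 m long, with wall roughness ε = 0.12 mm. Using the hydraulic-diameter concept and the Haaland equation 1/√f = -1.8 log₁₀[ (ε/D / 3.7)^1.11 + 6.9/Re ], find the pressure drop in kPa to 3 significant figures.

Hydraulic diameter D_h = 4A/P = D_o - D_i = 0.221 - 0.132 = 0.089 m.
Re = ρVD_h/μ = 1070·2.87·0.089/0.00133 = 2.055e+05.
ε/D_h = 0.00012/0.089 = 0.00135; Haaland gives 1/√f = -1.8 log₁₀[0.000153+3.36e-05] = 6.714, so f = 0.02218.
ΔP = f(L/D_h)(ρV²/2) = 0.02218·24.2/0.089·4407 = 2.658e+04 Pa.
ΔP = 26.6 kPa.

ΔP ≈ 26.6 kPa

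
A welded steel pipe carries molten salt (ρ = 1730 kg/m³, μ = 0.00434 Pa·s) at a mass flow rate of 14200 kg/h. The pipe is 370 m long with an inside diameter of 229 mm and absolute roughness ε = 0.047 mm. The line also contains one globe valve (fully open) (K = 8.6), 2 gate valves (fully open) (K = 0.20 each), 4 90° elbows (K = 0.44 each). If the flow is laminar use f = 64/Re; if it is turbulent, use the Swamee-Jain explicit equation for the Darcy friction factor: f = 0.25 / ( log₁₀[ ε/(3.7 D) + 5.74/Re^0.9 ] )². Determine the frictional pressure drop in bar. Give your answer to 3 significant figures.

ΔP ≈ 0.00191 bar

ṁ = 14200 kg/h = 14200/3600 = 3.944 kg/s.
A = πD²/4 = π(0.229)²/4 = 0.04119 m²; mean velocity V = ṁ/(ρA) = 3.944/(1730 · 0.04119) = 0.05536 m/s.
Reynolds number Re = ρVD/μ = 1730 · 0.05536 · 0.229 / 0.00434 = 5053.
Re > 4000 → turbulent. Relative roughness ε/D = 4.7e-05/0.229 = 0.000205. Swamee-Jain: f = 0.25/(log₁₀[0.000205/3.7 + 5.74/5053^0.9])² = 0.25/(log₁₀[5.55e-05 + 0.00267])² = 0.25/(-2.565)² = 0.03799.
Total minor-loss coefficient ΣK = 1·8.6 + 2·0.2 + 4·0.44 = 10.8.
ΔP = [f·L/D + ΣK]·(ρV²/2) = [0.03799·370/0.229 + 10.8]·(1730·0.05536²/2) = [61.38 + 10.8]·2.651 = 191.2 Pa.
ΔP = 191.2 Pa = 0.00191 bar.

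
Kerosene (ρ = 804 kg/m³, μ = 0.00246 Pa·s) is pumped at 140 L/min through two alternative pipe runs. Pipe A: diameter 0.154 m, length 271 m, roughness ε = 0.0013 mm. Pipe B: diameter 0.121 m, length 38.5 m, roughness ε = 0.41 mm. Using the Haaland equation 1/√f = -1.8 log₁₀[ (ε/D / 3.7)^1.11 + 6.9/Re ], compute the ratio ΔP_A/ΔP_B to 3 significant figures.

Pipe A: V = Q/A = 0.002333/0.01863 = 0.1253 m/s; Re = 6305; ε/D = 8.44e-06; Haaland → f = 0.03521; ΔP_A = f(L/D)(ρV²/2) = 390.9 Pa.
Pipe B: V = Q/A = 0.002333/0.0115 = 0.2029 m/s; Re = 8025; ε/D = 0.00339; Haaland → f = 0.03692; ΔP_B = f(L/D)(ρV²/2) = 194.4 Pa.
ΔP_A/ΔP_B = 390.9/194.4 = 2.01.

ΔP_A/ΔP_B ≈ 2.01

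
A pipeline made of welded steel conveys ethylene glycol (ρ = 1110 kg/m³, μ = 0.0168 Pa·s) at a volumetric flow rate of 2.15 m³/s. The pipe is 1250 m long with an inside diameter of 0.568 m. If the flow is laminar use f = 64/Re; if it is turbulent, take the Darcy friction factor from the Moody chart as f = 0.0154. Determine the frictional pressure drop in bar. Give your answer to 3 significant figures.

ΔP ≈ 13.5 bar

Cross-sectional area A = πD²/4 = π(0.568)²/4 = 0.2534 m²; mean velocity V = Q/A = 2.15/0.2534 = 8.485 m/s.
Reynolds number Re = ρVD/μ = 1110 · 8.485 · 0.568 / 0.0168 = 3.184e+05.
Re > 4000 → turbulent; use the Moody-chart value f = 0.0154.
Darcy-Weisbach: ΔP = f(L/D)(ρV²/2) = 0.0154·(1250/0.568)·(1110·8.485²/2) = 0.0154·2201·3.996e+04 = 1.354e+06 Pa.
ΔP = 1.354e+06 Pa = 13.5 bar.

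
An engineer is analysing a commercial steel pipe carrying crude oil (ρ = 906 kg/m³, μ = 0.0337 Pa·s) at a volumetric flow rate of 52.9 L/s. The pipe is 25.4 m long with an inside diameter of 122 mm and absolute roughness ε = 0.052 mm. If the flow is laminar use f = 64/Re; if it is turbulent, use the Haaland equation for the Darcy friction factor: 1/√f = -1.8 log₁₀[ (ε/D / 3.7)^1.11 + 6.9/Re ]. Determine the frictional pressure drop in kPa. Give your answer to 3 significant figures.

Q = 52.9 L/s = 52.9/1000 = 0.0529 m³/s.
Cross-sectional area A = πD²/4 = π(0.122)²/4 = 0.01169 m²; mean velocity V = Q/A = 0.0529/0.01169 = 4.525 m/s.
Reynolds number Re = ρVD/μ = 906 · 4.525 · 0.122 / 0.0337 = 1.484e+04.
Re > 4000 → turbulent. Relative roughness ε/D = 5.2e-05/0.122 = 0.000426. Haaland: 1/√f = -1.8 log₁₀[(0.000426/3.7)^1.11 + 6.9/1.484e+04] = -1.8 log₁₀[4.25e-05 + 0.000465] = 5.93, so f = 0.02843.
Darcy-Weisbach: ΔP = f(L/D)(ρV²/2) = 0.02843·(25.4/0.122)·(906·4.525²/2) = 0.02843·208.2·9277 = 5.492e+04 Pa.
ΔP = 5.492e+04 Pa = 54.9 kPa.

ΔP ≈ 54.9 kPa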